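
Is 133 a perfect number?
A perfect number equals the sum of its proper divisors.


Proper divisors of 133: 1, 7, 19
Sum = 1 + 7 + 19 = 27

No, 133 is not perfect (27 ≠ 133)


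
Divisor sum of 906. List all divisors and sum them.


Divisors of 906: 1, 2, 3, 6, 151, 302, 453, 906
Sum = 1 + 2 + 3 + 6 + 151 + 302 + 453 + 906 = 1824

σ(906) = 1824


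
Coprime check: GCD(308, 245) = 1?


Euclidean algorithm:
308 = 1 * 245 + 63
245 = 3 * 63 + 56
63 = 1 * 56 + 7
56 = 8 * 7 + 0
GCD(308, 245) = 7

No, not coprime (GCD = 7)


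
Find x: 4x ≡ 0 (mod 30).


GCD(4, 30) = 2 divides 0
Divide: 2x ≡ 0 (mod 15)
x ≡ 0 (mod 15)


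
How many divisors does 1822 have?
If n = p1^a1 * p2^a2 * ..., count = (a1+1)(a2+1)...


1822 = 2^1 × 911^1
d(1822) = (1+1) × (1+1) = 4

4 divisors


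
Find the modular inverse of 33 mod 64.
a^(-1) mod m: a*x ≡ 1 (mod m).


Use the extended Euclidean algorithm on (64, 33); each row r = 64*s + 33*t:
r=64, s=1, t=0
r=33, s=0, t=1
q=1: r=31, s=1, t=-1   [64*(1) + 33*(-1) = 31]
q=1: r=2, s=-1, t=2   [64*(-1) + 33*(2) = 2]
q=15: r=1, s=16, t=-31   [64*(16) + 33*(-31) = 1]
q=2: r=0, s=-33, t=64   [64*(-33) + 33*(64) = 0]
GCD = 1 with t = -31, so 33*(-31) ≡ 1 (mod 64)
Inverse = -31 mod 64 = 33
Check: 33 * 33 = 1089 ≡ 1 (mod 64)

33^(-1) ≡ 33 (mod 64)


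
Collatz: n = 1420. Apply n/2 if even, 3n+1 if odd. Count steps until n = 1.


1420 → 710 → 355 → 1066 → 533 → 1600 → 800 → 400 → 200 → 100 → 50 → 25 → 76 → 38 → 19 → 58 → 29 → 88 → 44 → 22 → 11 → 34 → 17 → 52 → 26 → 13 → 40 → 20 → 10 → 5 → 16 → 8 → 4 → 2 → 1
Total steps = 34

34 steps


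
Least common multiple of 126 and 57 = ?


GCD(126, 57) = 3
LCM = 126*57/3 = 7182/3 = 2394

LCM = 2394


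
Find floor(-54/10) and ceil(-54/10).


-54/10 = -5.4000
floor = -6
ceil = -5

floor = -6, ceil = -5


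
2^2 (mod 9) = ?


2^1 mod 9 = 2
2^2 mod 9 = 4


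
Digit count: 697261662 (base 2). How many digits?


697261662 in base 2 = 101001100011110101111001011110
Number of digits = 30

30 digits (base 2)


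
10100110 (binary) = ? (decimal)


10100110 (base 2) = 166 (decimal)
166 (decimal) = 166 (base 10)


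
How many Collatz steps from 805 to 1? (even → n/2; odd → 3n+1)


805 → 2416 → 1208 → 604 → 302 → 151 → 454 → 227 → 682 → 341 → 1024 → 512 → 256 → 128 → 64 → 32 → 16 → 8 → 4 → 2 → 1
Total steps = 20

20 steps


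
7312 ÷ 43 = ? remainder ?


7312 = 43 * 170 + 2
Check: 7310 + 2 = 7312

q = 170, r = 2


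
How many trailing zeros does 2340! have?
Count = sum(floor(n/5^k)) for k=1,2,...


floor(2340/5) = 468
floor(2340/25) = 93
floor(2340/125) = 18
floor(2340/625) = 3
Total = 582

582 trailing zeros


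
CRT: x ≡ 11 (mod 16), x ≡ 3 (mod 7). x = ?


M = 16*7 = 112
M1 = M/16 = 7, M2 = M/7 = 16
M1^(-1) mod 16 = 7, M2^(-1) mod 7 = 4
x = 11*7*7 + 3*16*4 = 731
731 mod 112 = 59
Check: 59 mod 16 = 11 ✓, 59 mod 7 = 3 ✓

x ≡ 59 (mod 112)


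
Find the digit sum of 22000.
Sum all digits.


2 + 2 + 0 + 0 + 0 = 4


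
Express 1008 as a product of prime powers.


1008 / 2 = 504
504 / 2 = 252
252 / 2 = 126
126 / 2 = 63
63 / 3 = 21
21 / 3 = 7
7 / 7 = 1
1008 = 2^4 × 3^2 × 7


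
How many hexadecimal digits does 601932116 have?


601932116 in base 16 = 23E0C154
Number of digits = 8

8 digits (base 16)


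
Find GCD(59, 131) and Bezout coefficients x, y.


Tabular extended Euclidean (each row: r = 59*s + 131*t):
r=59, s=1, t=0
r=131, s=0, t=1
q=0: r=59, s=1, t=0   [59*(1) + 131*(0) = 59]
q=2: r=13, s=-2, t=1   [59*(-2) + 131*(1) = 13]
q=4: r=7, s=9, t=-4   [59*(9) + 131*(-4) = 7]
q=1: r=6, s=-11, t=5   [59*(-11) + 131*(5) = 6]
q=1: r=1, s=20, t=-9   [59*(20) + 131*(-9) = 1]
q=6: r=0, s=-131, t=59   [59*(-131) + 131*(59) = 0]
GCD = 1; from the row with r=1: x=20, y=-9
Check: 59*(20) + 131*(-9) = 1180 - 1179 = 1

GCD = 1, x = 20, y = -9


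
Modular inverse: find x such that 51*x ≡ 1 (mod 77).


Use the extended Euclidean algorithm on (77, 51); each row r = 77*s + 51*t:
r=77, s=1, t=0
r=51, s=0, t=1
q=1: r=26, s=1, t=-1   [77*(1) + 51*(-1) = 26]
q=1: r=25, s=-1, t=2   [77*(-1) + 51*(2) = 25]
q=1: r=1, s=2, t=-3   [77*(2) + 51*(-3) = 1]
q=25: r=0, s=-51, t=77   [77*(-51) + 51*(77) = 0]
GCD = 1 with t = -3, so 51*(-3) ≡ 1 (mod 77)
Inverse = -3 mod 77 = 74
Check: 51 * 74 = 3774 ≡ 1 (mod 77)

51^(-1) ≡ 74 (mod 77)


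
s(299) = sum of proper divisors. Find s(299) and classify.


Proper divisors: 1, 13, 23
Sum = 1 + 13 + 23 = 37
37 < 299 → deficient

s(299) = 37 (deficient)


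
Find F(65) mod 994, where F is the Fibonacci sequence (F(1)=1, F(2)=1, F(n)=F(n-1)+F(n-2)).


F(k) mod 994 for k=1..65:
1, 1, 2, 3, 5, 8, 13, 21, 34, 55, 89, 144, 233, 377, 610, 987, 603, 596, 205, 801, 12, 813, 825, 644, 475, 125, 600, 725, 331, 62, 393, 455, 848, 309, 163, 472, 635, 113, 748, 861, 615, 482, 103, 585, 688, 279, 967, 252, 225, 477, 702, 185, 887, 78, 965, 49, 20, 69, 89, 158, 247, 405, 652, 63, 715
F(65) mod 994 = 715


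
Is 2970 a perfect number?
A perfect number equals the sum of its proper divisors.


Proper divisors of 2970: 1, 2, 3, 5, 6, 9, 10, 11, 15, 18, 22, 27, 30, 33, 45, 54, 55, 66, 90, 99, 110, 135, 165, 198, 270, 297, 330, 495, 594, 990, 1485
Sum = 1 + 2 + 3 + 5 + 6 + 9 + 10 + 11 + 15 + 18 + 22 + 27 + 30 + 33 + 45 + 54 + 55 + 66 + 90 + 99 + 110 + 135 + 165 + 198 + 270 + 297 + 330 + 495 + 594 + 990 + 1485 = 5670

No, 2970 is not perfect (5670 ≠ 2970)


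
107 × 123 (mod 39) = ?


107 × 123 = 13161
13161 mod 39 = 18


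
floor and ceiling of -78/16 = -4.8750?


-78/16 = -4.8750
floor = -5
ceil = -4

floor = -5, ceil = -4


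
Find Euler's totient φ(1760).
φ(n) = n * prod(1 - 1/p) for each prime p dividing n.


1760 = 2^5 × 5 × 11
Prime factors: 2, 5, 11
φ(1760) = 1760 × (1-1/2) × (1-1/5) × (1-1/11)
= 1760 × 1/2 × 4/5 × 10/11 = 640

φ(1760) = 640


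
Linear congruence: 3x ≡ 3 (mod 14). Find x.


GCD(3, 14) = 1, unique solution
a^(-1) mod 14 = 5
x = 5 * 3 mod 14 = 1

x ≡ 1 (mod 14)


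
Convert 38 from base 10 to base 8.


38 (base 10) = 38 (decimal)
38 (decimal) = 46 (base 8)


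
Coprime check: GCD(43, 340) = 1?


Euclidean algorithm:
340 = 7 * 43 + 39
43 = 1 * 39 + 4
39 = 9 * 4 + 3
4 = 1 * 3 + 1
3 = 3 * 1 + 0
GCD(43, 340) = 1

Yes, coprime (GCD = 1)


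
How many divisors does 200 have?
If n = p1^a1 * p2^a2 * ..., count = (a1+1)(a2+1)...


200 = 2^3 × 5^2
d(200) = (3+1) × (2+1) = 12

12 divisors


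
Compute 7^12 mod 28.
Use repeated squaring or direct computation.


7^1 mod 28 = 7
7^2 mod 28 = 21
7^3 mod 28 = 7
7^4 mod 28 = 21
7^5 mod 28 = 7
7^6 mod 28 = 21
7^7 mod 28 = 7
7^8 mod 28 = 21
7^9 mod 28 = 7
7^10 mod 28 = 21
7^11 mod 28 = 7
7^12 mod 28 = 21


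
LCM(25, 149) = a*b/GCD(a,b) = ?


GCD(25, 149) = 1
LCM = 25*149/1 = 3725/1 = 3725

LCM = 3725


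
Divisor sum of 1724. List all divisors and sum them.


Divisors of 1724: 1, 2, 4, 431, 862, 1724
Sum = 1 + 2 + 4 + 431 + 862 + 1724 = 3024

σ(1724) = 3024


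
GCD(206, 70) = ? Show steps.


206 = 2 * 70 + 66
70 = 1 * 66 + 4
66 = 16 * 4 + 2
4 = 2 * 2 + 0
GCD = 2


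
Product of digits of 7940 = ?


7 × 9 × 4 × 0 = 0


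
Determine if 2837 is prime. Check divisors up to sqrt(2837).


Check divisors up to sqrt(2837) = 53.2635
No divisors found.
2837 is prime.

Yes, 2837 is prime


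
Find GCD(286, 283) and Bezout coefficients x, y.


Tabular extended Euclidean (each row: r = 286*s + 283*t):
r=286, s=1, t=0
r=283, s=0, t=1
q=1: r=3, s=1, t=-1   [286*(1) + 283*(-1) = 3]
q=94: r=1, s=-94, t=95   [286*(-94) + 283*(95) = 1]
q=3: r=0, s=283, t=-286   [286*(283) + 283*(-286) = 0]
GCD = 1; from the row with r=1: x=-94, y=95
Check: 286*(-94) + 283*(95) = -26884 + 26885 = 1

GCD = 1, x = -94, y = 95


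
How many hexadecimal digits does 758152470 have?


758152470 in base 16 = 2D307D16
Number of digits = 8

8 digits (base 16)


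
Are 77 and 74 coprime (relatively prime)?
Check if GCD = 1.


Euclidean algorithm:
77 = 1 * 74 + 3
74 = 24 * 3 + 2
3 = 1 * 2 + 1
2 = 2 * 1 + 0
GCD(77, 74) = 1

Yes, coprime (GCD = 1)


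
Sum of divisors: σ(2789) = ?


Divisors of 2789: 1, 2789
Sum = 1 + 2789 = 2790

σ(2789) = 2790


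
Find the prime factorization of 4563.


4563 / 3 = 1521
1521 / 3 = 507
507 / 3 = 169
169 / 13 = 13
13 / 13 = 1
4563 = 3^3 × 13^2


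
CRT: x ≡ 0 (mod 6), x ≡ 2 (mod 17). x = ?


M = 6*17 = 102
M1 = M/6 = 17, M2 = M/17 = 6
M1^(-1) mod 6 = 5, M2^(-1) mod 17 = 3
x = 0*17*5 + 2*6*3 = 36
36 mod 102 = 36
Check: 36 mod 6 = 0 ✓, 36 mod 17 = 2 ✓

x ≡ 36 (mod 102)


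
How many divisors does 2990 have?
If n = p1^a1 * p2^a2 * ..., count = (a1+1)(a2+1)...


2990 = 2^1 × 5^1 × 13^1 × 23^1
d(2990) = (1+1) × (1+1) × (1+1) × (1+1) = 16

16 divisors


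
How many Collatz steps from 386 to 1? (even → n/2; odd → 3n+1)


386 → 193 → 580 → 290 → 145 → 436 → 218 → 109 → 328 → 164 → 82 → 41 → 124 → 62 → 31 → 94 → 47 → 142 → 71 → 214 → 107 → 322 → 161 → 484 → 242 → 121 → 364 → 182 → 91 → 274 → 137 → 412 → 206 → 103 → 310 → 155 → 466 → 233 → 700 → 350 → 175 → 526 → 263 → 790 → 395 → 1186 → 593 → 1780 → 890 → 445 → 1336 → 668 → 334 → 167 → 502 → 251 → 754 → 377 → 1132 → 566 → 283 → 850 → 425 → 1276 → 638 → 319 → 958 → 479 → 1438 → 719 → 2158 → 1079 → 3238 → 1619 → 4858 → 2429 → 7288 → 3644 → 1822 → 911 → 2734 → 1367 → 4102 → 2051 → 6154 → 3077 → 9232 → 4616 → 2308 → 1154 → 577 → 1732 → 866 → 433 → 1300 → 650 → 325 → 976 → 488 → 244 → 122 → 61 → 184 → 92 → 46 → 23 → 70 → 35 → 106 → 53 → 160 → 80 → 40 → 20 → 10 → 5 → 16 → 8 → 4 → 2 → 1
Total steps = 120

120 steps


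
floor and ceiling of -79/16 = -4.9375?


-79/16 = -4.9375
floor = -5
ceil = -4

floor = -5, ceil = -4


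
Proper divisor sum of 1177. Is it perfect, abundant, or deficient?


Proper divisors: 1, 11, 107
Sum = 1 + 11 + 107 = 119
119 < 1177 → deficient

s(1177) = 119 (deficient)


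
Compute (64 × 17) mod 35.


64 × 17 = 1088
1088 mod 35 = 3


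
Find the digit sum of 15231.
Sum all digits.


1 + 5 + 2 + 3 + 1 = 12


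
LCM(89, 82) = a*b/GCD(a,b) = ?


GCD(89, 82) = 1
LCM = 89*82/1 = 7298/1 = 7298

LCM = 7298


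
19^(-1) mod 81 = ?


Use the extended Euclidean algorithm on (81, 19); each row r = 81*s + 19*t:
r=81, s=1, t=0
r=19, s=0, t=1
q=4: r=5, s=1, t=-4   [81*(1) + 19*(-4) = 5]
q=3: r=4, s=-3, t=13   [81*(-3) + 19*(13) = 4]
q=1: r=1, s=4, t=-17   [81*(4) + 19*(-17) = 1]
q=4: r=0, s=-19, t=81   [81*(-19) + 19*(81) = 0]
GCD = 1 with t = -17, so 19*(-17) ≡ 1 (mod 81)
Inverse = -17 mod 81 = 64
Check: 19 * 64 = 1216 ≡ 1 (mod 81)

19^(-1) ≡ 64 (mod 81)


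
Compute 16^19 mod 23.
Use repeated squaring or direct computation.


16^1 mod 23 = 16
16^2 mod 23 = 3
16^3 mod 23 = 2
16^4 mod 23 = 9
16^5 mod 23 = 6
16^6 mod 23 = 4
16^7 mod 23 = 18
16^8 mod 23 = 12
16^9 mod 23 = 8
16^10 mod 23 = 13
16^11 mod 23 = 1
16^12 mod 23 = 16
16^13 mod 23 = 3
16^14 mod 23 = 2
16^15 mod 23 = 9
16^16 mod 23 = 6
16^17 mod 23 = 4
16^18 mod 23 = 18
16^19 mod 23 = 12


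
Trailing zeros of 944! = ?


floor(944/5) = 188
floor(944/25) = 37
floor(944/125) = 7
floor(944/625) = 1
Total = 233

233 trailing zeros


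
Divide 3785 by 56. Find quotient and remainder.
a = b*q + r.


3785 = 56 * 67 + 33
Check: 3752 + 33 = 3785

q = 67, r = 33


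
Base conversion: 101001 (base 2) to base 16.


101001 (base 2) = 41 (decimal)
41 (decimal) = 29 (base 16)


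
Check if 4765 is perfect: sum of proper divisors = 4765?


Proper divisors of 4765: 1, 5, 953
Sum = 1 + 5 + 953 = 959

No, 4765 is not perfect (959 ≠ 4765)


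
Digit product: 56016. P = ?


5 × 6 × 0 × 1 × 6 = 0


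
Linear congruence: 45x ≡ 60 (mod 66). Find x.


GCD(45, 66) = 3 divides 60
Divide: 15x ≡ 20 (mod 22)
x ≡ 16 (mod 22)


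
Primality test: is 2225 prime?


2225 / 5 = 445 (exact division)
2225 is NOT prime.

No, 2225 is not prime


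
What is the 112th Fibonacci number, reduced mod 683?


F(k) mod 683 for k=1..112:
1, 1, 2, 3, 5, 8, 13, 21, 34, 55, 89, 144, 233, 377, 610, 304, 231, 535, 83, 618, 18, 636, 654, 607, 578, 502, 397, 216, 613, 146, 76, 222, 298, 520, 135, 655, 107, 79, 186, 265, 451, 33, 484, 517, 318, 152, 470, 622, 409, 348, 74, 422, 496, 235, 48, 283, 331, 614, 262, 193, 455, 648, 420, 385, 122, 507, 629, 453, 399, 169, 568, 54, 622, 676, 615, 608, 540, 465, 322, 104, 426, 530, 273, 120, 393, 513, 223, 53, 276, 329, 605, 251, 173, 424, 597, 338, 252, 590, 159, 66, 225, 291, 516, 124, 640, 81, 38, 119, 157, 276, 433, 26
F(112) mod 683 = 26


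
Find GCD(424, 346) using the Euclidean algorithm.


424 = 1 * 346 + 78
346 = 4 * 78 + 34
78 = 2 * 34 + 10
34 = 3 * 10 + 4
10 = 2 * 4 + 2
4 = 2 * 2 + 0
GCD = 2


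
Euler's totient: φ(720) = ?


720 = 2^4 × 3^2 × 5
Prime factors: 2, 3, 5
φ(720) = 720 × (1-1/2) × (1-1/3) × (1-1/5)
= 720 × 1/2 × 2/3 × 4/5 = 192

φ(720) = 192


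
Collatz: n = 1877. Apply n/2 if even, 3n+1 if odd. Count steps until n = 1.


1877 → 5632 → 2816 → 1408 → 704 → 352 → 176 → 88 → 44 → 22 → 11 → 34 → 17 → 52 → 26 → 13 → 40 → 20 → 10 → 5 → 16 → 8 → 4 → 2 → 1
Total steps = 24

24 steps


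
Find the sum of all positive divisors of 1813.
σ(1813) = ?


Divisors of 1813: 1, 7, 37, 49, 259, 1813
Sum = 1 + 7 + 37 + 49 + 259 + 1813 = 2166

σ(1813) = 2166


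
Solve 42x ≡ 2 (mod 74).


GCD(42, 74) = 2 divides 2
Divide: 21x ≡ 1 (mod 37)
x ≡ 30 (mod 37)


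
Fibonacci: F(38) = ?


Sequence: 1, 1, 2, 3, 5, 8, 13, 21, 34, 55, 89, 144, 233, 377, 610, 987, 1597, 2584, 4181, 6765, 10946, 17711, 28657, 46368, 75025, 121393, 196418, 317811, 514229, 832040, 1346269, 2178309, 3524578, 5702887, 9227465, 14930352, 24157817, 39088169
F(38) = 39088169


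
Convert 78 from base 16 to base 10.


78 (base 16) = 120 (decimal)
120 (decimal) = 120 (base 10)


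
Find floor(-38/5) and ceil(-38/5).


-38/5 = -7.6000
floor = -8
ceil = -7

floor = -8, ceil = -7


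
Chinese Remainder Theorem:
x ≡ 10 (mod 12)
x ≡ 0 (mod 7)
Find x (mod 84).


M = 12*7 = 84
M1 = M/12 = 7, M2 = M/7 = 12
M1^(-1) mod 12 = 7, M2^(-1) mod 7 = 3
x = 10*7*7 + 0*12*3 = 490
490 mod 84 = 70
Check: 70 mod 12 = 10 ✓, 70 mod 7 = 0 ✓

x ≡ 70 (mod 84)


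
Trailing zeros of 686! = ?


floor(686/5) = 137
floor(686/25) = 27
floor(686/125) = 5
floor(686/625) = 1
Total = 170

170 trailing zeros


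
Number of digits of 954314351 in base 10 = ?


954314351 has 9 digits in base 10
floor(log10(954314351)) + 1 = floor(8.9797) + 1 = 9

9 digits (base 10)


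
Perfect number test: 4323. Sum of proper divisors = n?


Proper divisors of 4323: 1, 3, 11, 33, 131, 393, 1441
Sum = 1 + 3 + 11 + 33 + 131 + 393 + 1441 = 2013

No, 4323 is not perfect (2013 ≠ 4323)


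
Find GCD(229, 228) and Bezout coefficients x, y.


Tabular extended Euclidean (each row: r = 229*s + 228*t):
r=229, s=1, t=0
r=228, s=0, t=1
q=1: r=1, s=1, t=-1   [229*(1) + 228*(-1) = 1]
q=228: r=0, s=-228, t=229   [229*(-228) + 228*(229) = 0]
GCD = 1; from the row with r=1: x=1, y=-1
Check: 229*(1) + 228*(-1) = 229 - 228 = 1

GCD = 1, x = 1, y = -1


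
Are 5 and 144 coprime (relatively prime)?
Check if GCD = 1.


Euclidean algorithm:
144 = 28 * 5 + 4
5 = 1 * 4 + 1
4 = 4 * 1 + 0
GCD(5, 144) = 1

Yes, coprime (GCD = 1)


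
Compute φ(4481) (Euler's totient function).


4481 = 4481
Prime factors: 4481
φ(4481) = 4481 × (1-1/4481)
= 4481 × 4480/4481 = 4480

φ(4481) = 4480


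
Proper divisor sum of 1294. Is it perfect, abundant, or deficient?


Proper divisors: 1, 2, 647
Sum = 1 + 2 + 647 = 650
650 < 1294 → deficient

s(1294) = 650 (deficient)


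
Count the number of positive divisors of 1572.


1572 = 2^2 × 3^1 × 131^1
d(1572) = (2+1) × (1+1) × (1+1) = 12

12 divisors


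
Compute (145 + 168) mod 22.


145 + 168 = 313
313 mod 22 = 5


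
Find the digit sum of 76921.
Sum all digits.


7 + 6 + 9 + 2 + 1 = 25


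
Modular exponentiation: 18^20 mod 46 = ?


18^1 mod 46 = 18
18^2 mod 46 = 2
18^3 mod 46 = 36
18^4 mod 46 = 4
18^5 mod 46 = 26
18^6 mod 46 = 8
18^7 mod 46 = 6
18^8 mod 46 = 16
18^9 mod 46 = 12
18^10 mod 46 = 32
18^11 mod 46 = 24
18^12 mod 46 = 18
18^13 mod 46 = 2
18^14 mod 46 = 36
18^15 mod 46 = 4
18^16 mod 46 = 26
18^17 mod 46 = 8
18^18 mod 46 = 6
18^19 mod 46 = 16
18^20 mod 46 = 12


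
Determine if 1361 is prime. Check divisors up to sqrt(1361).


Check divisors up to sqrt(1361) = 36.8917
No divisors found.
1361 is prime.

Yes, 1361 is prime


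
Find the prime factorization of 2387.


2387 / 7 = 341
341 / 11 = 31
31 / 31 = 1
2387 = 7 × 11 × 31


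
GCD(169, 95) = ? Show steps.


169 = 1 * 95 + 74
95 = 1 * 74 + 21
74 = 3 * 21 + 11
21 = 1 * 11 + 10
11 = 1 * 10 + 1
10 = 10 * 1 + 0
GCD = 1


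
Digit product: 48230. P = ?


4 × 8 × 2 × 3 × 0 = 0


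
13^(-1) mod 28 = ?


Use the extended Euclidean algorithm on (28, 13); each row r = 28*s + 13*t:
r=28, s=1, t=0
r=13, s=0, t=1
q=2: r=2, s=1, t=-2   [28*(1) + 13*(-2) = 2]
q=6: r=1, s=-6, t=13   [28*(-6) + 13*(13) = 1]
q=2: r=0, s=13, t=-28   [28*(13) + 13*(-28) = 0]
GCD = 1 with t = 13, so 13*(13) ≡ 1 (mod 28)
Inverse = 13 mod 28 = 13
Check: 13 * 13 = 169 ≡ 1 (mod 28)

13^(-1) ≡ 13 (mod 28)


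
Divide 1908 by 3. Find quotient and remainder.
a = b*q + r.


1908 = 3 * 636 + 0
Check: 1908 + 0 = 1908

q = 636, r = 0


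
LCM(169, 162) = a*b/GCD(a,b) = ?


GCD(169, 162) = 1
LCM = 169*162/1 = 27378/1 = 27378

LCM = 27378


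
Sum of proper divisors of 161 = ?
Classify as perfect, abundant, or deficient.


Proper divisors: 1, 7, 23
Sum = 1 + 7 + 23 = 31
31 < 161 → deficient

s(161) = 31 (deficient)


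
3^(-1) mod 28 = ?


Use the extended Euclidean algorithm on (28, 3); each row r = 28*s + 3*t:
r=28, s=1, t=0
r=3, s=0, t=1
q=9: r=1, s=1, t=-9   [28*(1) + 3*(-9) = 1]
q=3: r=0, s=-3, t=28   [28*(-3) + 3*(28) = 0]
GCD = 1 with t = -9, so 3*(-9) ≡ 1 (mod 28)
Inverse = -9 mod 28 = 19
Check: 3 * 19 = 57 ≡ 1 (mod 28)

3^(-1) ≡ 19 (mod 28)


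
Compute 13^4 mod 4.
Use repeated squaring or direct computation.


13^1 mod 4 = 1
13^2 mod 4 = 1
13^3 mod 4 = 1
13^4 mod 4 = 1


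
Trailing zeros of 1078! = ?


floor(1078/5) = 215
floor(1078/25) = 43
floor(1078/125) = 8
floor(1078/625) = 1
Total = 267

267 trailing zeros


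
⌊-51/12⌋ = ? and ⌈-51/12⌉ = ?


-51/12 = -4.2500
floor = -5
ceil = -4

floor = -5, ceil = -4


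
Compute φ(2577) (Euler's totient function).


2577 = 3 × 859
Prime factors: 3, 859
φ(2577) = 2577 × (1-1/3) × (1-1/859)
= 2577 × 2/3 × 858/859 = 1716

φ(2577) = 1716


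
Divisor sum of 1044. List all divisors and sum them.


Divisors of 1044: 1, 2, 3, 4, 6, 9, 12, 18, 29, 36, 58, 87, 116, 174, 261, 348, 522, 1044
Sum = 1 + 2 + 3 + 4 + 6 + 9 + 12 + 18 + 29 + 36 + 58 + 87 + 116 + 174 + 261 + 348 + 522 + 1044 = 2730

σ(1044) = 2730


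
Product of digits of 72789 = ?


7 × 2 × 7 × 8 × 9 = 7056


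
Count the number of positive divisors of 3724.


3724 = 2^2 × 7^2 × 19^1
d(3724) = (2+1) × (2+1) × (1+1) = 18

18 divisors


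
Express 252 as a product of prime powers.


252 / 2 = 126
126 / 2 = 63
63 / 3 = 21
21 / 3 = 7
7 / 7 = 1
252 = 2^2 × 3^2 × 7


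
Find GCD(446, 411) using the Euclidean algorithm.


446 = 1 * 411 + 35
411 = 11 * 35 + 26
35 = 1 * 26 + 9
26 = 2 * 9 + 8
9 = 1 * 8 + 1
8 = 8 * 1 + 0
GCD = 1


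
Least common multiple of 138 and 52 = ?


GCD(138, 52) = 2
LCM = 138*52/2 = 7176/2 = 3588

LCM = 3588


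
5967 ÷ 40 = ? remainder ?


5967 = 40 * 149 + 7
Check: 5960 + 7 = 5967

q = 149, r = 7


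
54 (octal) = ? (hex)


54 (base 8) = 44 (decimal)
44 (decimal) = 2C (base 16)


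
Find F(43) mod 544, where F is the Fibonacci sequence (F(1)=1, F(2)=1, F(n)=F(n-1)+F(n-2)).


F(k) mod 544 for k=1..43:
1, 1, 2, 3, 5, 8, 13, 21, 34, 55, 89, 144, 233, 377, 66, 443, 509, 408, 373, 237, 66, 303, 369, 128, 497, 81, 34, 115, 149, 264, 413, 133, 2, 135, 137, 272, 409, 137, 2, 139, 141, 280, 421
F(43) mod 544 = 421


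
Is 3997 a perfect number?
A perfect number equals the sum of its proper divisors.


Proper divisors of 3997: 1, 7, 571
Sum = 1 + 7 + 571 = 579

No, 3997 is not perfect (579 ≠ 3997)


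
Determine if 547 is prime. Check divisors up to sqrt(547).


Check divisors up to sqrt(547) = 23.3880
No divisors found.
547 is prime.

Yes, 547 is prime


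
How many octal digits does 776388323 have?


776388323 in base 8 = 5621537343
Number of digits = 10

10 digits (base 8)


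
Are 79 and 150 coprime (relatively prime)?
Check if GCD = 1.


Euclidean algorithm:
150 = 1 * 79 + 71
79 = 1 * 71 + 8
71 = 8 * 8 + 7
8 = 1 * 7 + 1
7 = 7 * 1 + 0
GCD(79, 150) = 1

Yes, coprime (GCD = 1)


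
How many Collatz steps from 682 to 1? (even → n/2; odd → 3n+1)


682 → 341 → 1024 → 512 → 256 → 128 → 64 → 32 → 16 → 8 → 4 → 2 → 1
Total steps = 12

12 steps


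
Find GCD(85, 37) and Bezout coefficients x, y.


Tabular extended Euclidean (each row: r = 85*s + 37*t):
r=85, s=1, t=0
r=37, s=0, t=1
q=2: r=11, s=1, t=-2   [85*(1) + 37*(-2) = 11]
q=3: r=4, s=-3, t=7   [85*(-3) + 37*(7) = 4]
q=2: r=3, s=7, t=-16   [85*(7) + 37*(-16) = 3]
q=1: r=1, s=-10, t=23   [85*(-10) + 37*(23) = 1]
q=3: r=0, s=37, t=-85   [85*(37) + 37*(-85) = 0]
GCD = 1; from the row with r=1: x=-10, y=23
Check: 85*(-10) + 37*(23) = -850 + 851 = 1

GCD = 1, x = -10, y = 23


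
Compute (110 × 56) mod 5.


110 × 56 = 6160
6160 mod 5 = 0


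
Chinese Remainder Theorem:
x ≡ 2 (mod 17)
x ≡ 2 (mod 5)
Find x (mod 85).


M = 17*5 = 85
M1 = M/17 = 5, M2 = M/5 = 17
M1^(-1) mod 17 = 7, M2^(-1) mod 5 = 3
x = 2*5*7 + 2*17*3 = 172
172 mod 85 = 2
Check: 2 mod 17 = 2 ✓, 2 mod 5 = 2 ✓

x ≡ 2 (mod 85)


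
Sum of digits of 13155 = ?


1 + 3 + 1 + 5 + 5 = 15


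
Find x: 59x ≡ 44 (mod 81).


GCD(59, 81) = 1, unique solution
a^(-1) mod 81 = 11
x = 11 * 44 mod 81 = 79

x ≡ 79 (mod 81)


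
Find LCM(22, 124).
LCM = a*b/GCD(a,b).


GCD(22, 124) = 2
LCM = 22*124/2 = 2728/2 = 1364

LCM = 1364


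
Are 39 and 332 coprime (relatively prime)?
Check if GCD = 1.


Euclidean algorithm:
332 = 8 * 39 + 20
39 = 1 * 20 + 19
20 = 1 * 19 + 1
19 = 19 * 1 + 0
GCD(39, 332) = 1

Yes, coprime (GCD = 1)


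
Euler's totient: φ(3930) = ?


3930 = 2 × 3 × 5 × 131
Prime factors: 2, 3, 5, 131
φ(3930) = 3930 × (1-1/2) × (1-1/3) × (1-1/5) × (1-1/131)
= 3930 × 1/2 × 2/3 × 4/5 × 130/131 = 1040

φ(3930) = 1040


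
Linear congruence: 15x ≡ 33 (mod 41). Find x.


GCD(15, 41) = 1, unique solution
a^(-1) mod 41 = 11
x = 11 * 33 mod 41 = 35

x ≡ 35 (mod 41)


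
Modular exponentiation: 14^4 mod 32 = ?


14^1 mod 32 = 14
14^2 mod 32 = 4
14^3 mod 32 = 24
14^4 mod 32 = 16


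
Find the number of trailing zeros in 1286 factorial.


floor(1286/5) = 257
floor(1286/25) = 51
floor(1286/125) = 10
floor(1286/625) = 2
Total = 320

320 trailing zeros


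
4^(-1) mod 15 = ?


Use the extended Euclidean algorithm on (15, 4); each row r = 15*s + 4*t:
r=15, s=1, t=0
r=4, s=0, t=1
q=3: r=3, s=1, t=-3   [15*(1) + 4*(-3) = 3]
q=1: r=1, s=-1, t=4   [15*(-1) + 4*(4) = 1]
q=3: r=0, s=4, t=-15   [15*(4) + 4*(-15) = 0]
GCD = 1 with t = 4, so 4*(4) ≡ 1 (mod 15)
Inverse = 4 mod 15 = 4
Check: 4 * 4 = 16 ≡ 1 (mod 15)

4^(-1) ≡ 4 (mod 15)


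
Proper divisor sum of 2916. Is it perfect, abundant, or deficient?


Proper divisors: 1, 2, 3, 4, 6, 9, 12, 18, 27, 36, 54, 81, 108, 162, 243, 324, 486, 729, 972, 1458
Sum = 1 + 2 + 3 + 4 + 6 + 9 + 12 + 18 + 27 + 36 + 54 + 81 + 108 + 162 + 243 + 324 + 486 + 729 + 972 + 1458 = 4735
4735 > 2916 → abundant

s(2916) = 4735 (abundant)


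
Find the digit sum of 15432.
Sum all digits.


1 + 5 + 4 + 3 + 2 = 15


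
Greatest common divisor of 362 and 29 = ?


362 = 12 * 29 + 14
29 = 2 * 14 + 1
14 = 14 * 1 + 0
GCD = 1


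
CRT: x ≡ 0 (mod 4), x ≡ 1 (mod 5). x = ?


M = 4*5 = 20
M1 = M/4 = 5, M2 = M/5 = 4
M1^(-1) mod 4 = 1, M2^(-1) mod 5 = 4
x = 0*5*1 + 1*4*4 = 16
16 mod 20 = 16
Check: 16 mod 4 = 0 ✓, 16 mod 5 = 1 ✓

x ≡ 16 (mod 20)


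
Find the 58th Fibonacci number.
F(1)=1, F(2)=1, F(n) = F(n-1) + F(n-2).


Sequence: 1, 1, 2, 3, 5, 8, 13, 21, 34, 55, 89, 144, 233, 377, 610, 987, 1597, 2584, 4181, 6765, 10946, 17711, 28657, 46368, 75025, 121393, 196418, 317811, 514229, 832040, 1346269, 2178309, 3524578, 5702887, 9227465, 14930352, 24157817, 39088169, 63245986, 102334155, 165580141, 267914296, 433494437, 701408733, 1134903170, 1836311903, 2971215073, 4807526976, 7778742049, 12586269025, 20365011074, 32951280099, 53316291173, 86267571272, 139583862445, 225851433717, 365435296162, 591286729879
F(58) = 591286729879


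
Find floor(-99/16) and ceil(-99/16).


-99/16 = -6.1875
floor = -7
ceil = -6

floor = -7, ceil = -6


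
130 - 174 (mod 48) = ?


130 - 174 = -44
-44 mod 48 = 4


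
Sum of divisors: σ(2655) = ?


Divisors of 2655: 1, 3, 5, 9, 15, 45, 59, 177, 295, 531, 885, 2655
Sum = 1 + 3 + 5 + 9 + 15 + 45 + 59 + 177 + 295 + 531 + 885 + 2655 = 4680

σ(2655) = 4680


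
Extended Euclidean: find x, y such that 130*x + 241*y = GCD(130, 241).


Tabular extended Euclidean (each row: r = 130*s + 241*t):
r=130, s=1, t=0
r=241, s=0, t=1
q=0: r=130, s=1, t=0   [130*(1) + 241*(0) = 130]
q=1: r=111, s=-1, t=1   [130*(-1) + 241*(1) = 111]
q=1: r=19, s=2, t=-1   [130*(2) + 241*(-1) = 19]
q=5: r=16, s=-11, t=6   [130*(-11) + 241*(6) = 16]
q=1: r=3, s=13, t=-7   [130*(13) + 241*(-7) = 3]
q=5: r=1, s=-76, t=41   [130*(-76) + 241*(41) = 1]
q=3: r=0, s=241, t=-130   [130*(241) + 241*(-130) = 0]
GCD = 1; from the row with r=1: x=-76, y=41
Check: 130*(-76) + 241*(41) = -9880 + 9881 = 1

GCD = 1, x = -76, y = 41


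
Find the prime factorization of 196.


196 / 2 = 98
98 / 2 = 49
49 / 7 = 7
7 / 7 = 1
196 = 2^2 × 7^2


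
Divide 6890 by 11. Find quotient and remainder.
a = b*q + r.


6890 = 11 * 626 + 4
Check: 6886 + 4 = 6890

q = 626, r = 4


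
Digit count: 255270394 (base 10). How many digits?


255270394 has 9 digits in base 10
floor(log10(255270394)) + 1 = floor(8.4070) + 1 = 9

9 digits (base 10)


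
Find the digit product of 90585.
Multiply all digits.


9 × 0 × 5 × 8 × 5 = 0


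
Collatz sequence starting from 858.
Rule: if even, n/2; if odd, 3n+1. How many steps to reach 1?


858 → 429 → 1288 → 644 → 322 → 161 → 484 → 242 → 121 → 364 → 182 → 91 → 274 → 137 → 412 → 206 → 103 → 310 → 155 → 466 → 233 → 700 → 350 → 175 → 526 → 263 → 790 → 395 → 1186 → 593 → 1780 → 890 → 445 → 1336 → 668 → 334 → 167 → 502 → 251 → 754 → 377 → 1132 → 566 → 283 → 850 → 425 → 1276 → 638 → 319 → 958 → 479 → 1438 → 719 → 2158 → 1079 → 3238 → 1619 → 4858 → 2429 → 7288 → 3644 → 1822 → 911 → 2734 → 1367 → 4102 → 2051 → 6154 → 3077 → 9232 → 4616 → 2308 → 1154 → 577 → 1732 → 866 → 433 → 1300 → 650 → 325 → 976 → 488 → 244 → 122 → 61 → 184 → 92 → 46 → 23 → 70 → 35 → 106 → 53 → 160 → 80 → 40 → 20 → 10 → 5 → 16 → 8 → 4 → 2 → 1
Total steps = 103

103 steps


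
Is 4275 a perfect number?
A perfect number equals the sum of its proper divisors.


Proper divisors of 4275: 1, 3, 5, 9, 15, 19, 25, 45, 57, 75, 95, 171, 225, 285, 475, 855, 1425
Sum = 1 + 3 + 5 + 9 + 15 + 19 + 25 + 45 + 57 + 75 + 95 + 171 + 225 + 285 + 475 + 855 + 1425 = 3785

No, 4275 is not perfect (3785 ≠ 4275)


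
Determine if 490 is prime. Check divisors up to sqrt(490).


490 / 2 = 245 (exact division)
490 is NOT prime.

No, 490 is not prime


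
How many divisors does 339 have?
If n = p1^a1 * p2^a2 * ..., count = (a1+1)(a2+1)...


339 = 3^1 × 113^1
d(339) = (1+1) × (1+1) = 4

4 divisors


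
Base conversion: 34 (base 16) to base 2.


34 (base 16) = 52 (decimal)
52 (decimal) = 110100 (base 2)


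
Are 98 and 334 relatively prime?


Euclidean algorithm:
334 = 3 * 98 + 40
98 = 2 * 40 + 18
40 = 2 * 18 + 4
18 = 4 * 4 + 2
4 = 2 * 2 + 0
GCD(98, 334) = 2

No, not coprime (GCD = 2)


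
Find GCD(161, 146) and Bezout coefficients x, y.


Tabular extended Euclidean (each row: r = 161*s + 146*t):
r=161, s=1, t=0
r=146, s=0, t=1
q=1: r=15, s=1, t=-1   [161*(1) + 146*(-1) = 15]
q=9: r=11, s=-9, t=10   [161*(-9) + 146*(10) = 11]
q=1: r=4, s=10, t=-11   [161*(10) + 146*(-11) = 4]
q=2: r=3, s=-29, t=32   [161*(-29) + 146*(32) = 3]
q=1: r=1, s=39, t=-43   [161*(39) + 146*(-43) = 1]
q=3: r=0, s=-146, t=161   [161*(-146) + 146*(161) = 0]
GCD = 1; from the row with r=1: x=39, y=-43
Check: 161*(39) + 146*(-43) = 6279 - 6278 = 1

GCD = 1, x = 39, y = -43


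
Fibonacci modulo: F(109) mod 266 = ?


F(k) mod 266 for k=1..109:
1, 1, 2, 3, 5, 8, 13, 21, 34, 55, 89, 144, 233, 111, 78, 189, 1, 190, 191, 115, 40, 155, 195, 84, 13, 97, 110, 207, 51, 258, 43, 35, 78, 113, 191, 38, 229, 1, 230, 231, 195, 160, 89, 249, 72, 55, 127, 182, 43, 225, 2, 227, 229, 190, 153, 77, 230, 41, 5, 46, 51, 97, 148, 245, 127, 106, 233, 73, 40, 113, 153, 0, 153, 153, 40, 193, 233, 160, 127, 21, 148, 169, 51, 220, 5, 225, 230, 189, 153, 76, 229, 39, 2, 41, 43, 84, 127, 211, 72, 17, 89, 106, 195, 35, 230, 265, 229, 228, 191
F(109) mod 266 = 191


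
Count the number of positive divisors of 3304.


3304 = 2^3 × 7^1 × 59^1
d(3304) = (3+1) × (1+1) × (1+1) = 16

16 divisors


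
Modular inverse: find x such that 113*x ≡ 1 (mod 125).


Use the extended Euclidean algorithm on (125, 113); each row r = 125*s + 113*t:
r=125, s=1, t=0
r=113, s=0, t=1
q=1: r=12, s=1, t=-1   [125*(1) + 113*(-1) = 12]
q=9: r=5, s=-9, t=10   [125*(-9) + 113*(10) = 5]
q=2: r=2, s=19, t=-21   [125*(19) + 113*(-21) = 2]
q=2: r=1, s=-47, t=52   [125*(-47) + 113*(52) = 1]
q=2: r=0, s=113, t=-125   [125*(113) + 113*(-125) = 0]
GCD = 1 with t = 52, so 113*(52) ≡ 1 (mod 125)
Inverse = 52 mod 125 = 52
Check: 113 * 52 = 5876 ≡ 1 (mod 125)

113^(-1) ≡ 52 (mod 125)


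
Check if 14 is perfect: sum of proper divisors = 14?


Proper divisors of 14: 1, 2, 7
Sum = 1 + 2 + 7 = 10

No, 14 is not perfect (10 ≠ 14)


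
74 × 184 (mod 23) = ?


74 × 184 = 13616
13616 mod 23 = 0


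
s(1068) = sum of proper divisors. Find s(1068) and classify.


Proper divisors: 1, 2, 3, 4, 6, 12, 89, 178, 267, 356, 534
Sum = 1 + 2 + 3 + 4 + 6 + 12 + 89 + 178 + 267 + 356 + 534 = 1452
1452 > 1068 → abundant

s(1068) = 1452 (abundant)


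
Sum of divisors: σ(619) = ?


Divisors of 619: 1, 619
Sum = 1 + 619 = 620

σ(619) = 620


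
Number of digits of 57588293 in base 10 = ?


57588293 has 8 digits in base 10
floor(log10(57588293)) + 1 = floor(7.7603) + 1 = 8

8 digits (base 10)


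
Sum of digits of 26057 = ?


2 + 6 + 0 + 5 + 7 = 20


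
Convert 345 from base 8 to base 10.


345 (base 8) = 229 (decimal)
229 (decimal) = 229 (base 10)


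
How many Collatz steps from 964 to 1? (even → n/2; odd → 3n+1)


964 → 482 → 241 → 724 → 362 → 181 → 544 → 272 → 136 → 68 → 34 → 17 → 52 → 26 → 13 → 40 → 20 → 10 → 5 → 16 → 8 → 4 → 2 → 1
Total steps = 23

23 steps


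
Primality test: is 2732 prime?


2732 / 2 = 1366 (exact division)
2732 is NOT prime.

No, 2732 is not prime


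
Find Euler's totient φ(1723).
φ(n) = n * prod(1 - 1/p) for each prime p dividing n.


1723 = 1723
Prime factors: 1723
φ(1723) = 1723 × (1-1/1723)
= 1723 × 1722/1723 = 1722

φ(1723) = 1722


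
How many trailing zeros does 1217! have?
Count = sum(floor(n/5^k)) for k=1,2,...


floor(1217/5) = 243
floor(1217/25) = 48
floor(1217/125) = 9
floor(1217/625) = 1
Total = 301

301 trailing zeros


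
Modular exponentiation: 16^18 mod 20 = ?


16^1 mod 20 = 16
16^2 mod 20 = 16
16^3 mod 20 = 16
16^4 mod 20 = 16
16^5 mod 20 = 16
16^6 mod 20 = 16
16^7 mod 20 = 16
16^8 mod 20 = 16
16^9 mod 20 = 16
16^10 mod 20 = 16
16^11 mod 20 = 16
16^12 mod 20 = 16
16^13 mod 20 = 16
16^14 mod 20 = 16
16^15 mod 20 = 16
16^16 mod 20 = 16
16^17 mod 20 = 16
16^18 mod 20 = 16


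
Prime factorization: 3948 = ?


3948 / 2 = 1974
1974 / 2 = 987
987 / 3 = 329
329 / 7 = 47
47 / 47 = 1
3948 = 2^2 × 3 × 7 × 47


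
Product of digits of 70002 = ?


7 × 0 × 0 × 0 × 2 = 0


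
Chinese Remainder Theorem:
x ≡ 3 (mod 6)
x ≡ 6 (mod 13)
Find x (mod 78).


M = 6*13 = 78
M1 = M/6 = 13, M2 = M/13 = 6
M1^(-1) mod 6 = 1, M2^(-1) mod 13 = 11
x = 3*13*1 + 6*6*11 = 435
435 mod 78 = 45
Check: 45 mod 6 = 3 ✓, 45 mod 13 = 6 ✓

x ≡ 45 (mod 78)


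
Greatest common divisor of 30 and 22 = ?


30 = 1 * 22 + 8
22 = 2 * 8 + 6
8 = 1 * 6 + 2
6 = 3 * 2 + 0
GCD = 2


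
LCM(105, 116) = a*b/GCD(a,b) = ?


GCD(105, 116) = 1
LCM = 105*116/1 = 12180/1 = 12180

LCM = 12180


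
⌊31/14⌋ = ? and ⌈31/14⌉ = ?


31/14 = 2.2143
floor = 2
ceil = 3

floor = 2, ceil = 3


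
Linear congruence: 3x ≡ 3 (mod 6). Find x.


GCD(3, 6) = 3 divides 3
Divide: 1x ≡ 1 (mod 2)
x ≡ 1 (mod 2)


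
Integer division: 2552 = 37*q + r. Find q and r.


2552 = 37 * 68 + 36
Check: 2516 + 36 = 2552

q = 68, r = 36


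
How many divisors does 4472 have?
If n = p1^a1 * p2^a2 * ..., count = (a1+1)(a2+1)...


4472 = 2^3 × 13^1 × 43^1
d(4472) = (3+1) × (1+1) × (1+1) = 16

16 divisors


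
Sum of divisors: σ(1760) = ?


Divisors of 1760: 1, 2, 4, 5, 8, 10, 11, 16, 20, 22, 32, 40, 44, 55, 80, 88, 110, 160, 176, 220, 352, 440, 880, 1760
Sum = 1 + 2 + 4 + 5 + 8 + 10 + 11 + 16 + 20 + 22 + 32 + 40 + 44 + 55 + 80 + 88 + 110 + 160 + 176 + 220 + 352 + 440 + 880 + 1760 = 4536

σ(1760) = 4536


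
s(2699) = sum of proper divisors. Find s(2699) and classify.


Proper divisors: 1
Sum = 1 = 1
1 < 2699 → deficient

s(2699) = 1 (deficient)


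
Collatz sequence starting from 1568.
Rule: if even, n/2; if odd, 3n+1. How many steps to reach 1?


1568 → 784 → 392 → 196 → 98 → 49 → 148 → 74 → 37 → 112 → 56 → 28 → 14 → 7 → 22 → 11 → 34 → 17 → 52 → 26 → 13 → 40 → 20 → 10 → 5 → 16 → 8 → 4 → 2 → 1
Total steps = 29

29 steps


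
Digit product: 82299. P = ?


8 × 2 × 2 × 9 × 9 = 2592


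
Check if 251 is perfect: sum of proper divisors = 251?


Proper divisors of 251: 1
Sum = 1 = 1

No, 251 is not perfect (1 ≠ 251)


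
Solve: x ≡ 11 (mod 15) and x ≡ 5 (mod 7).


M = 15*7 = 105
M1 = M/15 = 7, M2 = M/7 = 15
M1^(-1) mod 15 = 13, M2^(-1) mod 7 = 1
x = 11*7*13 + 5*15*1 = 1076
1076 mod 105 = 26
Check: 26 mod 15 = 11 ✓, 26 mod 7 = 5 ✓

x ≡ 26 (mod 105)


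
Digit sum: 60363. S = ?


6 + 0 + 3 + 6 + 3 = 18


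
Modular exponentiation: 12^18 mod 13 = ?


12^1 mod 13 = 12
12^2 mod 13 = 1
12^3 mod 13 = 12
12^4 mod 13 = 1
12^5 mod 13 = 12
12^6 mod 13 = 1
12^7 mod 13 = 12
12^8 mod 13 = 1
12^9 mod 13 = 12
12^10 mod 13 = 1
12^11 mod 13 = 12
12^12 mod 13 = 1
12^13 mod 13 = 12
12^14 mod 13 = 1
12^15 mod 13 = 12
12^16 mod 13 = 1
12^17 mod 13 = 12
12^18 mod 13 = 1


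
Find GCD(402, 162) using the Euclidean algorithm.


402 = 2 * 162 + 78
162 = 2 * 78 + 6
78 = 13 * 6 + 0
GCD = 6


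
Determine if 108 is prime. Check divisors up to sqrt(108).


108 / 2 = 54 (exact division)
108 is NOT prime.

No, 108 is not prime


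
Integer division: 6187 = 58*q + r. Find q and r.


6187 = 58 * 106 + 39
Check: 6148 + 39 = 6187

q = 106, r = 39


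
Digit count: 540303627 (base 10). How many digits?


540303627 has 9 digits in base 10
floor(log10(540303627)) + 1 = floor(8.7326) + 1 = 9

9 digits (base 10)


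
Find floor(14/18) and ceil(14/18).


14/18 = 0.7778
floor = 0
ceil = 1

floor = 0, ceil = 1


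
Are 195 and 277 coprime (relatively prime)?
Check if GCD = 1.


Euclidean algorithm:
277 = 1 * 195 + 82
195 = 2 * 82 + 31
82 = 2 * 31 + 20
31 = 1 * 20 + 11
20 = 1 * 11 + 9
11 = 1 * 9 + 2
9 = 4 * 2 + 1
2 = 2 * 1 + 0
GCD(195, 277) = 1

Yes, coprime (GCD = 1)


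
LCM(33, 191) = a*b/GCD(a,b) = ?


GCD(33, 191) = 1
LCM = 33*191/1 = 6303/1 = 6303

LCM = 6303


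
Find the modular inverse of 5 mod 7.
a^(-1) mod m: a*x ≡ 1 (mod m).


Use the extended Euclidean algorithm on (7, 5); each row r = 7*s + 5*t:
r=7, s=1, t=0
r=5, s=0, t=1
q=1: r=2, s=1, t=-1   [7*(1) + 5*(-1) = 2]
q=2: r=1, s=-2, t=3   [7*(-2) + 5*(3) = 1]
q=2: r=0, s=5, t=-7   [7*(5) + 5*(-7) = 0]
GCD = 1 with t = 3, so 5*(3) ≡ 1 (mod 7)
Inverse = 3 mod 7 = 3
Check: 5 * 3 = 15 ≡ 1 (mod 7)

5^(-1) ≡ 3 (mod 7)


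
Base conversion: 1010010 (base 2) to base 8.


1010010 (base 2) = 82 (decimal)
82 (decimal) = 122 (base 8)


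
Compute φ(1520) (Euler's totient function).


1520 = 2^4 × 5 × 19
Prime factors: 2, 5, 19
φ(1520) = 1520 × (1-1/2) × (1-1/5) × (1-1/19)
= 1520 × 1/2 × 4/5 × 18/19 = 576

φ(1520) = 576


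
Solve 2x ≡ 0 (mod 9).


GCD(2, 9) = 1, unique solution
a^(-1) mod 9 = 5
x = 5 * 0 mod 9 = 0

x ≡ 0 (mod 9)


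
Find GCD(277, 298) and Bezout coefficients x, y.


Tabular extended Euclidean (each row: r = 277*s + 298*t):
r=277, s=1, t=0
r=298, s=0, t=1
q=0: r=277, s=1, t=0   [277*(1) + 298*(0) = 277]
q=1: r=21, s=-1, t=1   [277*(-1) + 298*(1) = 21]
q=13: r=4, s=14, t=-13   [277*(14) + 298*(-13) = 4]
q=5: r=1, s=-71, t=66   [277*(-71) + 298*(66) = 1]
q=4: r=0, s=298, t=-277   [277*(298) + 298*(-277) = 0]
GCD = 1; from the row with r=1: x=-71, y=66
Check: 277*(-71) + 298*(66) = -19667 + 19668 = 1

GCD = 1, x = -71, y = 66


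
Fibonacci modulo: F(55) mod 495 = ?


F(k) mod 495 for k=1..55:
1, 1, 2, 3, 5, 8, 13, 21, 34, 55, 89, 144, 233, 377, 115, 492, 112, 109, 221, 330, 56, 386, 442, 333, 280, 118, 398, 21, 419, 440, 364, 309, 178, 487, 170, 162, 332, 494, 331, 330, 166, 1, 167, 168, 335, 8, 343, 351, 199, 55, 254, 309, 68, 377, 445
F(55) mod 495 = 445


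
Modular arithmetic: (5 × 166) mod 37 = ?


5 × 166 = 830
830 mod 37 = 16


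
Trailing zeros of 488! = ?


floor(488/5) = 97
floor(488/25) = 19
floor(488/125) = 3
Total = 119

119 trailing zeros


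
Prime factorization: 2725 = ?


2725 / 5 = 545
545 / 5 = 109
109 / 109 = 1
2725 = 5^2 × 109


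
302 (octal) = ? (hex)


302 (base 8) = 194 (decimal)
194 (decimal) = C2 (base 16)


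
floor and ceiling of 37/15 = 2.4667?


37/15 = 2.4667
floor = 2
ceil = 3

floor = 2, ceil = 3


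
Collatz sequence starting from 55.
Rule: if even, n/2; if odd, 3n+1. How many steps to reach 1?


55 → 166 → 83 → 250 → 125 → 376 → 188 → 94 → 47 → 142 → 71 → 214 → 107 → 322 → 161 → 484 → 242 → 121 → 364 → 182 → 91 → 274 → 137 → 412 → 206 → 103 → 310 → 155 → 466 → 233 → 700 → 350 → 175 → 526 → 263 → 790 → 395 → 1186 → 593 → 1780 → 890 → 445 → 1336 → 668 → 334 → 167 → 502 → 251 → 754 → 377 → 1132 → 566 → 283 → 850 → 425 → 1276 → 638 → 319 → 958 → 479 → 1438 → 719 → 2158 → 1079 → 3238 → 1619 → 4858 → 2429 → 7288 → 3644 → 1822 → 911 → 2734 → 1367 → 4102 → 2051 → 6154 → 3077 → 9232 → 4616 → 2308 → 1154 → 577 → 1732 → 866 → 433 → 1300 → 650 → 325 → 976 → 488 → 244 → 122 → 61 → 184 → 92 → 46 → 23 → 70 → 35 → 106 → 53 → 160 → 80 → 40 → 20 → 10 → 5 → 16 → 8 → 4 → 2 → 1
Total steps = 112

112 steps
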